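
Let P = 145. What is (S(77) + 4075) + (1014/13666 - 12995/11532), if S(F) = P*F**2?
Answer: 68064188241569/78798156 ≈ 8.6378e+5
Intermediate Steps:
S(F) = 145*F**2
(S(77) + 4075) + (1014/13666 - 12995/11532) = (145*77**2 + 4075) + (1014/13666 - 12995/11532) = (145*5929 + 4075) + (1014*(1/13666) - 12995*1/11532) = (859705 + 4075) + (507/6833 - 12995/11532) = 863780 - 82948111/78798156 = 68064188241569/78798156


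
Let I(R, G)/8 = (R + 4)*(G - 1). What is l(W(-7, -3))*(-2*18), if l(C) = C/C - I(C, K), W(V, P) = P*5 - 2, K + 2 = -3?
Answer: 22428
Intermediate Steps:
K = -5 (K = -2 - 3 = -5)
I(R, G) = 8*(-1 + G)*(4 + R) (I(R, G) = 8*((R + 4)*(G - 1)) = 8*((4 + R)*(-1 + G)) = 8*((-1 + G)*(4 + R)) = 8*(-1 + G)*(4 + R))
W(V, P) = -2 + 5*P (W(V, P) = 5*P - 2 = -2 + 5*P)
l(C) = 193 + 48*C (l(C) = C/C - (-32 - 8*C + 32*(-5) + 8*(-5)*C) = 1 - (-32 - 8*C - 160 - 40*C) = 1 - (-192 - 48*C) = 1 + (192 + 48*C) = 193 + 48*C)
l(W(-7, -3))*(-2*18) = (193 + 48*(-2 + 5*(-3)))*(-2*18) = (193 + 48*(-2 - 15))*(-36) = (193 + 48*(-17))*(-36) = (193 - 816)*(-36) = -623*(-36) = 22428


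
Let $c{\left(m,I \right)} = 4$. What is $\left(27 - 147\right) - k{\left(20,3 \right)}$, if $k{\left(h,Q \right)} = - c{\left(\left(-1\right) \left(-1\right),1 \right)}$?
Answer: $-116$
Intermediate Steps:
$k{\left(h,Q \right)} = -4$ ($k{\left(h,Q \right)} = \left(-1\right) 4 = -4$)
$\left(27 - 147\right) - k{\left(20,3 \right)} = \left(27 - 147\right) - -4 = \left(27 - 147\right) + 4 = -120 + 4 = -116$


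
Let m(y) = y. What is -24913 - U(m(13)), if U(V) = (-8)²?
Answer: -24977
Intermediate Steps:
U(V) = 64
-24913 - U(m(13)) = -24913 - 1*64 = -24913 - 64 = -24977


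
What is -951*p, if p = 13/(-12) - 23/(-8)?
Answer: -13631/8 ≈ -1703.9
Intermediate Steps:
p = 43/24 (p = 13*(-1/12) - 23*(-1/8) = -13/12 + 23/8 = 43/24 ≈ 1.7917)
-951*p = -951*43/24 = -13631/8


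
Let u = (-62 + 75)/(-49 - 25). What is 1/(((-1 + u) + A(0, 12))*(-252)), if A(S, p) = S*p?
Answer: 37/10962 ≈ 0.0033753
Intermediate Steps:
u = -13/74 (u = 13/(-74) = 13*(-1/74) = -13/74 ≈ -0.17568)
1/(((-1 + u) + A(0, 12))*(-252)) = 1/(((-1 - 13/74) + 0*12)*(-252)) = 1/((-87/74 + 0)*(-252)) = 1/(-87/74*(-252)) = 1/(10962/37) = 37/10962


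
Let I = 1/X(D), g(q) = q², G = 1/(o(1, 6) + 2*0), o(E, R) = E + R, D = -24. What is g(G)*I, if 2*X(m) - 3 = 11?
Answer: 1/343 ≈ 0.0029155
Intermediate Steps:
X(m) = 7 (X(m) = 3/2 + (½)*11 = 3/2 + 11/2 = 7)
G = ⅐ (G = 1/((1 + 6) + 2*0) = 1/(7 + 0) = 1/7 = 1*(⅐) = ⅐ ≈ 0.14286)
I = ⅐ (I = 1/7 = ⅐ ≈ 0.14286)
g(G)*I = (⅐)²*(⅐) = (1/49)*(⅐) = 1/343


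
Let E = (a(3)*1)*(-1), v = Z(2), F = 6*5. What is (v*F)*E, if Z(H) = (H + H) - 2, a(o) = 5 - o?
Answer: -120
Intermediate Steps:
F = 30
Z(H) = -2 + 2*H (Z(H) = 2*H - 2 = -2 + 2*H)
v = 2 (v = -2 + 2*2 = -2 + 4 = 2)
E = -2 (E = ((5 - 1*3)*1)*(-1) = ((5 - 3)*1)*(-1) = (2*1)*(-1) = 2*(-1) = -2)
(v*F)*E = (2*30)*(-2) = 60*(-2) = -120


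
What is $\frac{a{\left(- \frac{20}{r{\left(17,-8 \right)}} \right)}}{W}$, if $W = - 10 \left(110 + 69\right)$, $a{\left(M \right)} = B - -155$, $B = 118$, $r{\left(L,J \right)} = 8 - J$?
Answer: $- \frac{273}{1790} \approx -0.15251$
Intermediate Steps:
$a{\left(M \right)} = 273$ ($a{\left(M \right)} = 118 - -155 = 118 + 155 = 273$)
$W = -1790$ ($W = \left(-10\right) 179 = -1790$)
$\frac{a{\left(- \frac{20}{r{\left(17,-8 \right)}} \right)}}{W} = \frac{273}{-1790} = 273 \left(- \frac{1}{1790}\right) = - \frac{273}{1790}$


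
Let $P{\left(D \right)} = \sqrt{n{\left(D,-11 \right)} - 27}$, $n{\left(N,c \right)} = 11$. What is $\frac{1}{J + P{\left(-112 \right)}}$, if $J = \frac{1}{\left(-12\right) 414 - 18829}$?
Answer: $- \frac{23797}{9060755345} - \frac{2265188836 i}{9060755345} \approx -2.6264 \cdot 10^{-6} - 0.25 i$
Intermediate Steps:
$P{\left(D \right)} = 4 i$ ($P{\left(D \right)} = \sqrt{11 - 27} = \sqrt{-16} = 4 i$)
$J = - \frac{1}{23797}$ ($J = \frac{1}{-4968 - 18829} = \frac{1}{-23797} = - \frac{1}{23797} \approx -4.2022 \cdot 10^{-5}$)
$\frac{1}{J + P{\left(-112 \right)}} = \frac{1}{- \frac{1}{23797} + 4 i} = \frac{566297209 \left(- \frac{1}{23797} - 4 i\right)}{9060755345}$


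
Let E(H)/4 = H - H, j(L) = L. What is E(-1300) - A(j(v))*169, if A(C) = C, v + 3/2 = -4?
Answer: 1859/2 ≈ 929.50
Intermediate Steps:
v = -11/2 (v = -3/2 - 4 = -11/2 ≈ -5.5000)
E(H) = 0 (E(H) = 4*(H - H) = 4*0 = 0)
E(-1300) - A(j(v))*169 = 0 - (-11)*169/2 = 0 - 1*(-1859/2) = 0 + 1859/2 = 1859/2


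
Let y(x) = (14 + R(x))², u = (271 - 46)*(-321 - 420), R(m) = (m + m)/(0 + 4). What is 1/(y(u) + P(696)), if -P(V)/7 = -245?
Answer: 4/27787896669 ≈ 1.4395e-10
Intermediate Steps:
R(m) = m/2 (R(m) = (2*m)/4 = (2*m)*(¼) = m/2)
u = -166725 (u = 225*(-741) = -166725)
y(x) = (14 + x/2)²
P(V) = 1715 (P(V) = -7*(-245) = 1715)
1/(y(u) + P(696)) = 1/((28 - 166725)²/4 + 1715) = 1/((¼)*(-166697)² + 1715) = 1/((¼)*27787889809 + 1715) = 1/(27787889809/4 + 1715) = 1/(27787896669/4) = 4/27787896669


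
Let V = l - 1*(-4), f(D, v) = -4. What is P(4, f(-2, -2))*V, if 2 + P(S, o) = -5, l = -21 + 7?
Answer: 70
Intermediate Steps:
l = -14
P(S, o) = -7 (P(S, o) = -2 - 5 = -7)
V = -10 (V = -14 - 1*(-4) = -14 + 4 = -10)
P(4, f(-2, -2))*V = -7*(-10) = 70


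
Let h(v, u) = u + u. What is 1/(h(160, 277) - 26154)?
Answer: -1/25600 ≈ -3.9063e-5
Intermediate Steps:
h(v, u) = 2*u
1/(h(160, 277) - 26154) = 1/(2*277 - 26154) = 1/(554 - 26154) = 1/(-25600) = -1/25600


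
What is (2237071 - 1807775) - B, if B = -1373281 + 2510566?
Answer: -707989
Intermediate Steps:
B = 1137285
(2237071 - 1807775) - B = (2237071 - 1807775) - 1*1137285 = 429296 - 1137285 = -707989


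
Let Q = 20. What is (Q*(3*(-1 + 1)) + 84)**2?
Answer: 7056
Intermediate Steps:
(Q*(3*(-1 + 1)) + 84)**2 = (20*(3*(-1 + 1)) + 84)**2 = (20*(3*0) + 84)**2 = (20*0 + 84)**2 = (0 + 84)**2 = 84**2 = 7056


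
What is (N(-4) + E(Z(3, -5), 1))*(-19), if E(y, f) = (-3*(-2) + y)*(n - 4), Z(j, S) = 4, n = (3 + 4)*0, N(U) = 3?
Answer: 703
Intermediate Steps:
n = 0 (n = 7*0 = 0)
E(y, f) = -24 - 4*y (E(y, f) = (-3*(-2) + y)*(0 - 4) = (6 + y)*(-4) = -24 - 4*y)
(N(-4) + E(Z(3, -5), 1))*(-19) = (3 + (-24 - 4*4))*(-19) = (3 + (-24 - 16))*(-19) = (3 - 40)*(-19) = -37*(-19) = 703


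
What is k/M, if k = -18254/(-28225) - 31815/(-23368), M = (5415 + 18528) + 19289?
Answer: 1324537847/28514175737600 ≈ 4.6452e-5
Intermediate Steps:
M = 43232 (M = 23943 + 19289 = 43232)
k = 1324537847/659561800 (k = -18254*(-1/28225) - 31815*(-1/23368) = 18254/28225 + 31815/23368 = 1324537847/659561800 ≈ 2.0082)
k/M = (1324537847/659561800)/43232 = (1324537847/659561800)*(1/43232) = 1324537847/28514175737600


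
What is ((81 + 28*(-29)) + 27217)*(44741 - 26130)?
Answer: 492930946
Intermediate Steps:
((81 + 28*(-29)) + 27217)*(44741 - 26130) = ((81 - 812) + 27217)*18611 = (-731 + 27217)*18611 = 26486*18611 = 492930946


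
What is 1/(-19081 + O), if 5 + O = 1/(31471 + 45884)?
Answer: -77355/1476397529 ≈ -5.2394e-5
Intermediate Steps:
O = -386774/77355 (O = -5 + 1/(31471 + 45884) = -5 + 1/77355 = -386774/77355 ≈ -5.0000)
1/(-19081 + O) = 1/(-19081 - 386774/77355) = 1/(-1476397529/77355) = -77355/1476397529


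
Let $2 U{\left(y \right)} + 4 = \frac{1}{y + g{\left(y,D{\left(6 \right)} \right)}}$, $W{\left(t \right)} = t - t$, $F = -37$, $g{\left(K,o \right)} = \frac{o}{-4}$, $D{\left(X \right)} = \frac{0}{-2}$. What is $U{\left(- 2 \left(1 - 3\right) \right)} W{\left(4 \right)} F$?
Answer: $0$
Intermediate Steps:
$D{\left(X \right)} = 0$ ($D{\left(X \right)} = 0 \left(- \frac{1}{2}\right) = 0$)
$g{\left(K,o \right)} = - \frac{o}{4}$ ($g{\left(K,o \right)} = o \left(- \frac{1}{4}\right) = - \frac{o}{4}$)
$W{\left(t \right)} = 0$
$U{\left(y \right)} = -2 + \frac{1}{2 y}$ ($U{\left(y \right)} = -2 + \frac{1}{2 \left(y - 0\right)} = -2 + \frac{1}{2 \left(y + 0\right)} = -2 + \frac{1}{2 y}$)
$U{\left(- 2 \left(1 - 3\right) \right)} W{\left(4 \right)} F = \left(-2 + \frac{1}{2 \left(- 2 \left(1 - 3\right)\right)}\right) 0 \left(-37\right) = \left(-2 + \frac{1}{2 \left(\left(-2\right) \left(-2\right)\right)}\right) 0 \left(-37\right) = \left(-2 + \frac{1}{2 \cdot 4}\right) 0 \left(-37\right) = \left(-2 + \frac{1}{2} \cdot \frac{1}{4}\right) 0 \left(-37\right) = \left(-2 + \frac{1}{8}\right) 0 \left(-37\right) = \left(- \frac{15}{8}\right) 0 \left(-37\right) = 0 \left(-37\right) = 0$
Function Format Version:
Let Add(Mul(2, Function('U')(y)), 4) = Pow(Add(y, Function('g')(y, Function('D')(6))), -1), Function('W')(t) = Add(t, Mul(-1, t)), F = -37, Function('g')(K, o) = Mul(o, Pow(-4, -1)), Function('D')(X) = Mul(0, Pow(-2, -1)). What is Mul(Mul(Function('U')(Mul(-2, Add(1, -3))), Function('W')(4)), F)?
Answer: 0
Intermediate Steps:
Function('D')(X) = 0 (Function('D')(X) = Mul(0, Rational(-1, 2)) = 0)
Function('g')(K, o) = Mul(Rational(-1, 4), o) (Function('g')(K, o) = Mul(o, Rational(-1, 4)) = Mul(Rational(-1, 4), o))
Function('W')(t) = 0
Function('U')(y) = Add(-2, Mul(Rational(1, 2), Pow(y, -1))) (Function('U')(y) = Add(-2, Mul(Rational(1, 2), Pow(Add(y, Mul(Rational(-1, 4), 0)), -1))) = Add(-2, Mul(Rational(1, 2), Pow(Add(y, 0), -1))) = Add(-2, Mul(Rational(1, 2), Pow(y, -1))))
Mul(Mul(Function('U')(Mul(-2, Add(1, -3))), Function('W')(4)), F) = Mul(Mul(Add(-2, Mul(Rational(1, 2), Pow(Mul(-2, Add(1, -3)), -1))), 0), -37) = Mul(Mul(Add(-2, Mul(Rational(1, 2), Pow(Mul(-2, -2), -1))), 0), -37) = Mul(Mul(Add(-2, Mul(Rational(1, 2), Pow(4, -1))), 0), -37) = Mul(Mul(Add(-2, Mul(Rational(1, 2), Rational(1, 4))), 0), -37) = Mul(Mul(Add(-2, Rational(1, 8)), 0), -37) = Mul(Mul(Rational(-15, 8), 0), -37) = Mul(0, -37) = 0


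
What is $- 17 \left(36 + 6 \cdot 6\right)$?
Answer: $-1224$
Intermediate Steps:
$- 17 \left(36 + 6 \cdot 6\right) = - 17 \left(36 + 36\right) = \left(-17\right) 72 = -1224$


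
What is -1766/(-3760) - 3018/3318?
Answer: -457341/1039640 ≈ -0.43990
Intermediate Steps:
-1766/(-3760) - 3018/3318 = -1766*(-1/3760) - 3018*1/3318 = 883/1880 - 503/553 = -457341/1039640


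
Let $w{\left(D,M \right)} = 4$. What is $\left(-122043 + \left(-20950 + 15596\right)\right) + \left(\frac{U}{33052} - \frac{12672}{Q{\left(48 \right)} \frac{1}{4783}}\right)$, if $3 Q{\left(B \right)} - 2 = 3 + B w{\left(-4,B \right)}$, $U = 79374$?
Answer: $- \frac{3419679963323}{3255622} \approx -1.0504 \cdot 10^{6}$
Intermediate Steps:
$Q{\left(B \right)} = \frac{5}{3} + \frac{4 B}{3}$ ($Q{\left(B \right)} = \frac{2}{3} + \frac{3 + B 4}{3} = \frac{2}{3} + \frac{3 + 4 B}{3} = \frac{2}{3} + \left(1 + \frac{4 B}{3}\right) = \frac{5}{3} + \frac{4 B}{3}$)
$\left(-122043 + \left(-20950 + 15596\right)\right) + \left(\frac{U}{33052} - \frac{12672}{Q{\left(48 \right)} \frac{1}{4783}}\right) = \left(-122043 + \left(-20950 + 15596\right)\right) + \left(\frac{79374}{33052} - \frac{12672}{\left(\frac{5}{3} + \frac{4}{3} \cdot 48\right) \frac{1}{4783}}\right) = \left(-122043 - 5354\right) + \left(79374 \cdot \frac{1}{33052} - \frac{12672}{\left(\frac{5}{3} + 64\right) \frac{1}{4783}}\right) = -127397 + \left(\frac{39687}{16526} - \frac{12672}{\frac{197}{3} \cdot \frac{1}{4783}}\right) = -127397 + \left(\frac{39687}{16526} - \frac{12672}{\frac{197}{14349}}\right) = -127397 + \left(\frac{39687}{16526} - \frac{181830528}{197}\right) = -127397 - \frac{3004923487389}{3255622} = - \frac{3419679963323}{3255622}$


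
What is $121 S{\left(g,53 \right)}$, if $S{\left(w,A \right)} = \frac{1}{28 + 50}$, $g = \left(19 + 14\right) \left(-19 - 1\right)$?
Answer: $\frac{121}{78} \approx 1.5513$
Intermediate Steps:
$g = -660$ ($g = 33 \left(-20\right) = -660$)
$S{\left(w,A \right)} = \frac{1}{78}$
$121 S{\left(g,53 \right)} = 121 \cdot \frac{1}{78} = \frac{121}{78}$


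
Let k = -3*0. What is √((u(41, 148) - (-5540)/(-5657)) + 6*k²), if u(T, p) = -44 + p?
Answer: 2*√824207929/5657 ≈ 10.150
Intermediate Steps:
k = 0
√((u(41, 148) - (-5540)/(-5657)) + 6*k²) = √(((-44 + 148) - (-5540)/(-5657)) + 6*0²) = √((104 - (-5540)*(-1)/5657) + 6*0) = √((104 - 1*5540/5657) + 0) = √((104 - 5540/5657) + 0) = √(582788/5657 + 0) = √(582788/5657) = 2*√824207929/5657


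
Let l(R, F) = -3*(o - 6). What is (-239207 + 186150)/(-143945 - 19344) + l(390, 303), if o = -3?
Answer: 4461860/163289 ≈ 27.325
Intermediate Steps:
l(R, F) = 27 (l(R, F) = -3*(-3 - 6) = -3*(-9) = 27)
(-239207 + 186150)/(-143945 - 19344) + l(390, 303) = (-239207 + 186150)/(-143945 - 19344) + 27 = -53057/(-163289) + 27 = -53057*(-1/163289) + 27 = 53057/163289 + 27 = 4461860/163289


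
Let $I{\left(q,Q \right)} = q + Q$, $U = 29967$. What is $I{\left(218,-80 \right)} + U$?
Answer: $30105$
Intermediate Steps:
$I{\left(q,Q \right)} = Q + q$
$I{\left(218,-80 \right)} + U = \left(-80 + 218\right) + 29967 = 138 + 29967 = 30105$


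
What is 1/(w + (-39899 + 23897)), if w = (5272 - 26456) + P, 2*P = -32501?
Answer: -2/106873 ≈ -1.8714e-5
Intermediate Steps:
P = -32501/2 (P = (½)*(-32501) = -32501/2 ≈ -16251.)
w = -74869/2 (w = (5272 - 26456) - 32501/2 = -21184 - 32501/2 = -74869/2 ≈ -37435.)
1/(w + (-39899 + 23897)) = 1/(-74869/2 + (-39899 + 23897)) = 1/(-74869/2 - 16002) = 1/(-106873/2) = -2/106873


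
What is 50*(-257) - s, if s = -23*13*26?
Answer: -5076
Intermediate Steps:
s = -7774 (s = -299*26 = -7774)
50*(-257) - s = 50*(-257) - 1*(-7774) = -12850 + 7774 = -5076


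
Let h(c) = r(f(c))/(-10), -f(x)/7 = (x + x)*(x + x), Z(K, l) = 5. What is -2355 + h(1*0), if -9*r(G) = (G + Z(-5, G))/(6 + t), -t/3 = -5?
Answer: -890189/378 ≈ -2355.0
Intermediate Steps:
t = 15 (t = -3*(-5) = 15)
f(x) = -28*x**2 (f(x) = -7*(x + x)*(x + x) = -7*2*x*2*x = -28*x**2)
r(G) = -5/189 - G/189 (r(G) = -(G + 5)/(9*(6 + 15)) = -(5 + G)/(9*21) = -(5/21 + G/21)/9 = -5/189 - G/189)
h(c) = 1/378 - 2*c**2/135 (h(c) = (-5/189 - (-4)*c**2/27)/(-10) = (-5/189 + 4*c**2/27)*(-1/10) = 1/378 - 2*c**2/135)
-2355 + h(1*0) = -2355 + (1/378 - 2*(1*0)**2/135) = -2355 + (1/378 - 2/135*0**2) = -2355 + (1/378 - 2/135*0) = -2355 + (1/378 + 0) = -2355 + 1/378 = -890189/378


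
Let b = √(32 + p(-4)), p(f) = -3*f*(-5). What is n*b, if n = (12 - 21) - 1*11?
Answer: -40*I*√7 ≈ -105.83*I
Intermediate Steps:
p(f) = 15*f (p(f) = -(-15)*f = 15*f)
n = -20 (n = -9 - 11 = -20)
b = 2*I*√7 (b = √(32 + 15*(-4)) = √(32 - 60) = √(-28) = 2*I*√7 ≈ 5.2915*I)
n*b = -40*I*√7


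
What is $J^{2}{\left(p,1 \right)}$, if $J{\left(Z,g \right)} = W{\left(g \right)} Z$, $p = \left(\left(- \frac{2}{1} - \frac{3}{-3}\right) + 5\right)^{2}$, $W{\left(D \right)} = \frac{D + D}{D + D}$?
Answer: $256$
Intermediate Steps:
$W{\left(D \right)} = 1$ ($W{\left(D \right)} = \frac{2 D}{2 D} = 2 D \frac{1}{2 D} = 1$)
$p = 16$ ($p = \left(\left(\left(-2\right) 1 - -1\right) + 5\right)^{2} = \left(\left(-2 + 1\right) + 5\right)^{2} = \left(-1 + 5\right)^{2} = 4^{2} = 16$)
$J{\left(Z,g \right)} = Z$ ($J{\left(Z,g \right)} = 1 Z = Z$)
$J^{2}{\left(p,1 \right)} = 16^{2} = 256$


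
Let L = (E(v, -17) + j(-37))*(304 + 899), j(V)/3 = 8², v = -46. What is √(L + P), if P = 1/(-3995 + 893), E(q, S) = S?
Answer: √2025756598998/3102 ≈ 458.83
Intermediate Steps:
j(V) = 192 (j(V) = 3*8² = 3*64 = 192)
L = 210525 (L = (-17 + 192)*(304 + 899) = 175*1203 = 210525)
P = -1/3102 (P = 1/(-3102) = -1/3102 ≈ -0.00032237)
√(L + P) = √(210525 - 1/3102) = √(653048549/3102) = √2025756598998/3102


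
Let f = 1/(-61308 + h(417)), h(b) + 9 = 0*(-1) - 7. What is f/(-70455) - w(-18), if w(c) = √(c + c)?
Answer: 1/4320582420 - 6*I ≈ 2.3145e-10 - 6.0*I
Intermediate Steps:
h(b) = -16 (h(b) = -9 + (0*(-1) - 7) = -9 + (0 - 7) = -9 - 7 = -16)
w(c) = √2*√c (w(c) = √(2*c) = √2*√c)
f = -1/61324 (f = 1/(-61308 - 16) = 1/(-61324) = -1/61324 ≈ -1.6307e-5)
f/(-70455) - w(-18) = -1/61324/(-70455) - √2*√(-18) = -1/61324*(-1/70455) - √2*3*I*√2 = 1/4320582420 - 6*I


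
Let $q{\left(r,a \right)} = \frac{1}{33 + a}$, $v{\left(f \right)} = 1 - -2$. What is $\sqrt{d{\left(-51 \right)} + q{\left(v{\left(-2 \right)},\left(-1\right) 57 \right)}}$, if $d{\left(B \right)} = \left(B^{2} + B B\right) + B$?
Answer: $\frac{\sqrt{741738}}{12} \approx 71.77$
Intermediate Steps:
$v{\left(f \right)} = 3$ ($v{\left(f \right)} = 1 + 2 = 3$)
$d{\left(B \right)} = B + 2 B^{2}$ ($d{\left(B \right)} = \left(B^{2} + B^{2}\right) + B = 2 B^{2} + B = B + 2 B^{2}$)
$\sqrt{d{\left(-51 \right)} + q{\left(v{\left(-2 \right)},\left(-1\right) 57 \right)}} = \sqrt{- 51 \left(1 + 2 \left(-51\right)\right) + \frac{1}{33 - 57}} = \sqrt{- 51 \left(1 - 102\right) + \frac{1}{33 - 57}} = \sqrt{\left(-51\right) \left(-101\right) + \frac{1}{-24}} = \sqrt{5151 - \frac{1}{24}} = \sqrt{\frac{123623}{24}} = \frac{\sqrt{741738}}{12}$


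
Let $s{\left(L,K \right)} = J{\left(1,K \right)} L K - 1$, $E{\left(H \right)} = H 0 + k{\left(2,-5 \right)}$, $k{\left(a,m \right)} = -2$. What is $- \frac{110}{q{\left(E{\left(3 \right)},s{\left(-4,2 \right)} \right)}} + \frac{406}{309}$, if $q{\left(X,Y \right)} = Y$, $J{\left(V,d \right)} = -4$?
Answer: $- \frac{21404}{9579} \approx -2.2345$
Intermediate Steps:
$E{\left(H \right)} = -2$ ($E{\left(H \right)} = H 0 - 2 = 0 - 2 = -2$)
$s{\left(L,K \right)} = -1 - 4 K L$ ($s{\left(L,K \right)} = - 4 L K - 1 = - 4 K L - 1 = -1 - 4 K L$)
$- \frac{110}{q{\left(E{\left(3 \right)},s{\left(-4,2 \right)} \right)}} + \frac{406}{309} = - \frac{110}{-1 - 8 \left(-4\right)} + \frac{406}{309} = - \frac{110}{-1 + 32} + 406 \cdot \frac{1}{309} = - \frac{110}{31} + \frac{406}{309} = - \frac{21404}{9579}$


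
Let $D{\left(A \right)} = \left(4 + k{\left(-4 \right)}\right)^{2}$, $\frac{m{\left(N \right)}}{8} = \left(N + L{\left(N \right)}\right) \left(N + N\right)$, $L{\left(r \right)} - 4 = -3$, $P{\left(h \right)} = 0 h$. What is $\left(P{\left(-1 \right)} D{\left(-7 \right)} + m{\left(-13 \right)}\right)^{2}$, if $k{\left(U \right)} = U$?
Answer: $6230016$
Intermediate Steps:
$P{\left(h \right)} = 0$
$L{\left(r \right)} = 1$ ($L{\left(r \right)} = 4 - 3 = 1$)
$m{\left(N \right)} = 16 N \left(1 + N\right)$ ($m{\left(N \right)} = 8 \left(N + 1\right) \left(N + N\right) = 8 \left(1 + N\right) 2 N = 8 \cdot 2 N \left(1 + N\right) = 16 N \left(1 + N\right)$)
$D{\left(A \right)} = 0$ ($D{\left(A \right)} = \left(4 - 4\right)^{2} = 0^{2} = 0$)
$\left(P{\left(-1 \right)} D{\left(-7 \right)} + m{\left(-13 \right)}\right)^{2} = \left(0 \cdot 0 + 16 \left(-13\right) \left(1 - 13\right)\right)^{2} = \left(0 + 16 \left(-13\right) \left(-12\right)\right)^{2} = \left(0 + 2496\right)^{2} = 2496^{2} = 6230016$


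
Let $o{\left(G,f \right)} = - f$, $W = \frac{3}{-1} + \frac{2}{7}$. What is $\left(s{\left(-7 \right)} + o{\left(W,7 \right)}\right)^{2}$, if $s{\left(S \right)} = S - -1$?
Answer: $169$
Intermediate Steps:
$W = - \frac{19}{7}$ ($W = 3 \left(-1\right) + 2 \cdot \frac{1}{7} = -3 + \frac{2}{7} = - \frac{19}{7} \approx -2.7143$)
$s{\left(S \right)} = 1 + S$ ($s{\left(S \right)} = S + 1 = 1 + S$)
$\left(s{\left(-7 \right)} + o{\left(W,7 \right)}\right)^{2} = \left(\left(1 - 7\right) - 7\right)^{2} = \left(-6 - 7\right)^{2} = \left(-13\right)^{2} = 169$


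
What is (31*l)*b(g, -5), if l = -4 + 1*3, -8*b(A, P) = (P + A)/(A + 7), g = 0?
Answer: -155/56 ≈ -2.7679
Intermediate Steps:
b(A, P) = -(A + P)/(8*(7 + A)) (b(A, P) = -(P + A)/(8*(A + 7)) = -(A + P)/(8*(7 + A)))
l = -1 (l = -4 + 3 = -1)
(31*l)*b(g, -5) = (31*(-1))*((-1*0 - 1*(-5))/(8*(7 + 0))) = -31*(0 + 5)/(8*7) = -31*5/(8*7) = -31*5/56 = -155/56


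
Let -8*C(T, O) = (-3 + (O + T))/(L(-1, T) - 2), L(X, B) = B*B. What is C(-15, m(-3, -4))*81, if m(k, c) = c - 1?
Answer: 1863/1784 ≈ 1.0443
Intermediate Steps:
L(X, B) = B²
m(k, c) = -1 + c
C(T, O) = -(-3 + O + T)/(8*(-2 + T²)) (C(T, O) = -(-3 + (O + T))/(8*(T² - 2)) = -(-3 + O + T)/(8*(-2 + T²)))
C(-15, m(-3, -4))*81 = ((3 - (-1 - 4) - 1*(-15))/(8*(-2 + (-15)²)))*81 = ((3 - 1*(-5) + 15)/(8*(-2 + 225)))*81 = ((⅛)*(3 + 5 + 15)/223)*81 = ((⅛)*(1/223)*23)*81 = (23/1784)*81 = 1863/1784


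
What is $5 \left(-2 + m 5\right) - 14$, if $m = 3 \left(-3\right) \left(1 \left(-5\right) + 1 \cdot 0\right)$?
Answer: $1101$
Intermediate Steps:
$m = 45$ ($m = - 9 \left(-5 + 0\right) = \left(-9\right) \left(-5\right) = 45$)
$5 \left(-2 + m 5\right) - 14 = 5 \left(-2 + 45 \cdot 5\right) - 14 = 5 \left(-2 + 225\right) - 14 = 5 \cdot 223 - 14 = 1115 - 14 = 1101$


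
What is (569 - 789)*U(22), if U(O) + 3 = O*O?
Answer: -105820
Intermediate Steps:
U(O) = -3 + O**2 (U(O) = -3 + O*O = -3 + O**2)
(569 - 789)*U(22) = (569 - 789)*(-3 + 22**2) = -220*(-3 + 484) = -220*481 = -105820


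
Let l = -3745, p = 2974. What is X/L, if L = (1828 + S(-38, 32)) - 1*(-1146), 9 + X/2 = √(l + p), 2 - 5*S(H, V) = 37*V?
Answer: -45/6844 + 5*I*√771/6844 ≈ -0.0065751 + 0.020286*I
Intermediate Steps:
S(H, V) = ⅖ - 37*V/5
X = -18 + 2*I*√771 (X = -18 + 2*√(-3745 + 2974) = -18 + 2*√(-771) = -18 + 2*(I*√771) = -18 + 2*I*√771 ≈ -18.0 + 55.534*I)
L = 13688/5 (L = (1828 + (⅖ - 37/5*32)) - 1*(-1146) = (1828 + (⅖ - 1184/5)) + 1146 = (1828 - 1182/5) + 1146 = 7958/5 + 1146 = 13688/5 ≈ 2737.6)
X/L = (-18 + 2*I*√771)/(13688/5) = (-18 + 2*I*√771)*(5/13688) = -45/6844 + 5*I*√771/6844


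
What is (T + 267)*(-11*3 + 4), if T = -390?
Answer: 3567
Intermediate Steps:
(T + 267)*(-11*3 + 4) = (-390 + 267)*(-11*3 + 4) = -123*(-33 + 4) = -123*(-29) = 3567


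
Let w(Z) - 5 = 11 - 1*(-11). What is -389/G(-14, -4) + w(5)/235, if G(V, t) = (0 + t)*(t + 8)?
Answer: 91847/3760 ≈ 24.427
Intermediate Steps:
G(V, t) = t*(8 + t)
w(Z) = 27 (w(Z) = 5 + (11 - 1*(-11)) = 5 + (11 + 11) = 5 + 22 = 27)
-389/G(-14, -4) + w(5)/235 = -389*(-1/(4*(8 - 4))) + 27/235 = -389/((-4*4)) + 27*(1/235) = -389/(-16) + 27/235 = -389*(-1/16) + 27/235 = 389/16 + 27/235 = 91847/3760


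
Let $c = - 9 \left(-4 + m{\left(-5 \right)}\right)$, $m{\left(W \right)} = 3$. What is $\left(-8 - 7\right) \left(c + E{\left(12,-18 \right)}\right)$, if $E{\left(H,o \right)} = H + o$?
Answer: $-45$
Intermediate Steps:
$c = 9$ ($c = - 9 \left(-4 + 3\right) = \left(-9\right) \left(-1\right) = 9$)
$\left(-8 - 7\right) \left(c + E{\left(12,-18 \right)}\right) = \left(-8 - 7\right) \left(9 + \left(12 - 18\right)\right) = - 15 \left(9 - 6\right) = \left(-15\right) 3 = -45$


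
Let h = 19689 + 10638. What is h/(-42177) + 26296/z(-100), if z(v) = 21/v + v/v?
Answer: 36968747789/1110661 ≈ 33285.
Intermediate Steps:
h = 30327
z(v) = 1 + 21/v (z(v) = 21/v + 1 = 1 + 21/v)
h/(-42177) + 26296/z(-100) = 30327/(-42177) + 26296/(((21 - 100)/(-100))) = 30327*(-1/42177) + 26296/((-1/100*(-79))) = -10109/14059 + 26296/(79/100) = -10109/14059 + 26296*(100/79) = -10109/14059 + 2629600/79 = 36968747789/1110661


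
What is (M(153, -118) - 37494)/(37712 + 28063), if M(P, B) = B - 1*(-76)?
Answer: -12512/21925 ≈ -0.57067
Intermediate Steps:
M(P, B) = 76 + B (M(P, B) = B + 76 = 76 + B)
(M(153, -118) - 37494)/(37712 + 28063) = ((76 - 118) - 37494)/(37712 + 28063) = (-42 - 37494)/65775 = -37536*1/65775 = -12512/21925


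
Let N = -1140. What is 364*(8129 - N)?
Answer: 3373916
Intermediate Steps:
364*(8129 - N) = 364*(8129 - 1*(-1140)) = 364*(8129 + 1140) = 364*9269 = 3373916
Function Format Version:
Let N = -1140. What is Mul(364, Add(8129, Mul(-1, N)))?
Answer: 3373916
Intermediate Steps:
Mul(364, Add(8129, Mul(-1, N))) = Mul(364, Add(8129, Mul(-1, -1140))) = Mul(364, Add(8129, 1140)) = Mul(364, 9269) = 3373916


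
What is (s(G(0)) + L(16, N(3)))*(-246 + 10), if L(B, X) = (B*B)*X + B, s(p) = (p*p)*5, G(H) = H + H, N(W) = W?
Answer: -185024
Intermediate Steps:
G(H) = 2*H
s(p) = 5*p**2 (s(p) = p**2*5 = 5*p**2)
L(B, X) = B + X*B**2 (L(B, X) = B**2*X + B = X*B**2 + B = B + X*B**2)
(s(G(0)) + L(16, N(3)))*(-246 + 10) = (5*(2*0)**2 + 16*(1 + 16*3))*(-246 + 10) = (5*0**2 + 16*(1 + 48))*(-236) = (5*0 + 16*49)*(-236) = (0 + 784)*(-236) = 784*(-236) = -185024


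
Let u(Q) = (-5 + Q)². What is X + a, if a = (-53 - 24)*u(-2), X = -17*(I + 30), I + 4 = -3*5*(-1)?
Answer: -4470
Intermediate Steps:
I = 11 (I = -4 - 3*5*(-1) = -4 - 15*(-1) = -4 + 15 = 11)
X = -697 (X = -17*(11 + 30) = -17*41 = -697)
a = -3773 (a = (-53 - 24)*(-5 - 2)² = -77*(-7)² = -77*49 = -3773)
X + a = -697 - 3773 = -4470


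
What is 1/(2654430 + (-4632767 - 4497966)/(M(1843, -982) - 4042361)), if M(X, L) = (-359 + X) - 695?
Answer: 4041572/10728079094693 ≈ 3.7673e-7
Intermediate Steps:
M(X, L) = -1054 + X
1/(2654430 + (-4632767 - 4497966)/(M(1843, -982) - 4042361)) = 1/(2654430 + (-4632767 - 4497966)/((-1054 + 1843) - 4042361)) = 1/(2654430 - 9130733/(789 - 4042361)) = 1/(2654430 - 9130733/(-4041572)) = 1/(2654430 - 9130733*(-1/4041572)) = 1/(2654430 + 9130733/4041572) = 1/(10728079094693/4041572) = 4041572/10728079094693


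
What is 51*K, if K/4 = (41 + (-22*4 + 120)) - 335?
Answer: -53448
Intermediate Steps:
K = -1048 (K = 4*((41 + (-22*4 + 120)) - 335) = 4*((41 + (-88 + 120)) - 335) = 4*((41 + 32) - 335) = 4*(73 - 335) = 4*(-262) = -1048)
51*K = 51*(-1048) = -53448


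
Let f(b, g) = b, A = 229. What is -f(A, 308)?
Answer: -229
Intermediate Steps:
-f(A, 308) = -1*229 = -229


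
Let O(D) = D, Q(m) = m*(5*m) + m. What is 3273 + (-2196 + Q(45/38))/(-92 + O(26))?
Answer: 9548157/2888 ≈ 3306.1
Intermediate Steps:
Q(m) = m + 5*m² (Q(m) = 5*m² + m = m + 5*m²)
3273 + (-2196 + Q(45/38))/(-92 + O(26)) = 3273 + (-2196 + (45/38)*(1 + 5*(45/38)))/(-92 + 26) = 3273 + (-2196 + (45*(1/38))*(1 + 5*(45*(1/38))))/(-66) = 3273 + (-2196 + 45*(1 + 5*(45/38))/38)*(-1/66) = 3273 + (-2196 + 45*(1 + 225/38)/38)*(-1/66) = 3273 + (-2196 + (45/38)*(263/38))*(-1/66) = 3273 + (-2196 + 11835/1444)*(-1/66) = 3273 - 3159189/1444*(-1/66) = 3273 + 95733/2888 = 9548157/2888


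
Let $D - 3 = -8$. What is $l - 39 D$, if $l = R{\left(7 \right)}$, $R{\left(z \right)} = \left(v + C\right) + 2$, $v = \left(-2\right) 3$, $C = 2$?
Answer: $193$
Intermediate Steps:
$D = -5$ ($D = 3 - 8 = -5$)
$v = -6$
$R{\left(z \right)} = -2$ ($R{\left(z \right)} = \left(-6 + 2\right) + 2 = -4 + 2 = -2$)
$l = -2$
$l - 39 D = -2 - -195 = -2 + 195 = 193$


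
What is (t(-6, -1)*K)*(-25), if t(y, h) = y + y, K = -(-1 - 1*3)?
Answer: 1200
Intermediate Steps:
K = 4 (K = -(-1 - 3) = -1*(-4) = 4)
t(y, h) = 2*y
(t(-6, -1)*K)*(-25) = ((2*(-6))*4)*(-25) = -12*4*(-25) = -48*(-25) = 1200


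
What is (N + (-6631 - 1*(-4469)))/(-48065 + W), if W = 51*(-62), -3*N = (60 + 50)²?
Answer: 18586/153681 ≈ 0.12094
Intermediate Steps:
N = -12100/3 (N = -(60 + 50)²/3 = -⅓*110² = -⅓*12100 = -12100/3 ≈ -4033.3)
W = -3162
(N + (-6631 - 1*(-4469)))/(-48065 + W) = (-12100/3 + (-6631 - 1*(-4469)))/(-48065 - 3162) = (-12100/3 + (-6631 + 4469))/(-51227) = (-12100/3 - 2162)*(-1/51227) = -18586/3*(-1/51227) = 18586/153681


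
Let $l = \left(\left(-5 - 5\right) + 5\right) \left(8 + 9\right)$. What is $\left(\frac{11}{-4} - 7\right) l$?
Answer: $\frac{3315}{4} \approx 828.75$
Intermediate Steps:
$l = -85$ ($l = \left(-10 + 5\right) 17 = \left(-5\right) 17 = -85$)
$\left(\frac{11}{-4} - 7\right) l = \left(\frac{11}{-4} - 7\right) \left(-85\right) = \left(11 \left(- \frac{1}{4}\right) - 7\right) \left(-85\right) = \left(- \frac{11}{4} - 7\right) \left(-85\right) = \left(- \frac{39}{4}\right) \left(-85\right) = \frac{3315}{4}$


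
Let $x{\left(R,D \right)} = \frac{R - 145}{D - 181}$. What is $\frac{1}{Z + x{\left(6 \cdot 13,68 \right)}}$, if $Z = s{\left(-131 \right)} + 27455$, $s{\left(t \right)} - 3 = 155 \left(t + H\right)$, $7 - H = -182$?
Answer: $\frac{113}{4118691} \approx 2.7436 \cdot 10^{-5}$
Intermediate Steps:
$H = 189$ ($H = 7 - -182 = 7 + 182 = 189$)
$s{\left(t \right)} = 29298 + 155 t$ ($s{\left(t \right)} = 3 + 155 \left(t + 189\right) = 3 + 155 \left(189 + t\right) = 3 + \left(29295 + 155 t\right) = 29298 + 155 t$)
$x{\left(R,D \right)} = \frac{-145 + R}{-181 + D}$
$Z = 36448$ ($Z = \left(29298 + 155 \left(-131\right)\right) + 27455 = \left(29298 - 20305\right) + 27455 = 8993 + 27455 = 36448$)
$\frac{1}{Z + x{\left(6 \cdot 13,68 \right)}} = \frac{1}{36448 + \frac{-145 + 6 \cdot 13}{-181 + 68}} = \frac{1}{36448 + \frac{-145 + 78}{-113}} = \frac{1}{36448 - - \frac{67}{113}} = \frac{1}{36448 + \frac{67}{113}} = \frac{1}{\frac{4118691}{113}} = \frac{113}{4118691}$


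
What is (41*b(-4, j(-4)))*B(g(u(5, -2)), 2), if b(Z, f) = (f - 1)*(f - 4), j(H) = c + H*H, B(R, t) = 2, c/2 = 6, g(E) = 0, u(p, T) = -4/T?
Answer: 53136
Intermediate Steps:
c = 12 (c = 2*6 = 12)
j(H) = 12 + H² (j(H) = 12 + H*H = 12 + H²)
b(Z, f) = (-1 + f)*(-4 + f)
(41*b(-4, j(-4)))*B(g(u(5, -2)), 2) = (41*(4 + (12 + (-4)²)² - 5*(12 + (-4)²)))*2 = (41*(4 + (12 + 16)² - 5*(12 + 16)))*2 = (41*(4 + 28² - 5*28))*2 = (41*(4 + 784 - 140))*2 = (41*648)*2 = 26568*2 = 53136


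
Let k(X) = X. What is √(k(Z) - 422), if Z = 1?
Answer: I*√421 ≈ 20.518*I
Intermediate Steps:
√(k(Z) - 422) = √(1 - 422) = √(-421) = I*√421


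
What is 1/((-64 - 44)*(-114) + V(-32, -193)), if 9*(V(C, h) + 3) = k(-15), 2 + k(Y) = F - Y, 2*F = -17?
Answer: 2/24619 ≈ 8.1238e-5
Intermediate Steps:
F = -17/2 (F = (½)*(-17) = -17/2 ≈ -8.5000)
k(Y) = -21/2 - Y (k(Y) = -2 + (-17/2 - Y) = -21/2 - Y)
V(C, h) = -5/2 (V(C, h) = -3 + (-21/2 - 1*(-15))/9 = -3 + (-21/2 + 15)/9 = -3 + (⅑)*(9/2) = -3 + ½ = -5/2)
1/((-64 - 44)*(-114) + V(-32, -193)) = 1/((-64 - 44)*(-114) - 5/2) = 1/(-108*(-114) - 5/2) = 1/(12312 - 5/2) = 1/(24619/2) = 2/24619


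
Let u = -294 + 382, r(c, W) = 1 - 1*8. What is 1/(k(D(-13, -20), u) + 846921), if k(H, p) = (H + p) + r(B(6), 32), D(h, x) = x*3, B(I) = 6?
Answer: 1/846942 ≈ 1.1807e-6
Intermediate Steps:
D(h, x) = 3*x
r(c, W) = -7 (r(c, W) = 1 - 8 = -7)
u = 88
k(H, p) = -7 + H + p (k(H, p) = (H + p) - 7 = -7 + H + p)
1/(k(D(-13, -20), u) + 846921) = 1/((-7 + 3*(-20) + 88) + 846921) = 1/((-7 - 60 + 88) + 846921) = 1/(21 + 846921) = 1/846942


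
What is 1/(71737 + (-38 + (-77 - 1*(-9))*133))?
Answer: 1/62655 ≈ 1.5960e-5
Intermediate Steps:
1/(71737 + (-38 + (-77 - 1*(-9))*133)) = 1/(71737 + (-38 + (-77 + 9)*133)) = 1/(71737 + (-38 - 68*133)) = 1/(71737 + (-38 - 9044)) = 1/(71737 - 9082) = 1/62655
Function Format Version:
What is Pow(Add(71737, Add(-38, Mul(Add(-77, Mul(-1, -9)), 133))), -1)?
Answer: Rational(1, 62655) ≈ 1.5960e-5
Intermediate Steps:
Pow(Add(71737, Add(-38, Mul(Add(-77, Mul(-1, -9)), 133))), -1) = Pow(Add(71737, Add(-38, Mul(Add(-77, 9), 133))), -1) = Pow(Add(71737, Add(-38, Mul(-68, 133))), -1) = Pow(Add(71737, Add(-38, -9044)), -1) = Pow(Add(71737, -9082), -1) = Pow(62655, -1) = Rational(1, 62655)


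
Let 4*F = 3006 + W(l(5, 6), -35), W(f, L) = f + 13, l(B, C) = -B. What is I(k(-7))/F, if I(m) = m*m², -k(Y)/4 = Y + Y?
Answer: 351232/1507 ≈ 233.07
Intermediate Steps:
k(Y) = -8*Y (k(Y) = -4*(Y + Y) = -8*Y)
I(m) = m³
W(f, L) = 13 + f
F = 1507/2 (F = (3006 + (13 - 1*5))/4 = (3006 + (13 - 5))/4 = (3006 + 8)/4 = (¼)*3014 = 1507/2 ≈ 753.50)
I(k(-7))/F = (-8*(-7))³/(1507/2) = 56³*(2/1507) = 175616*(2/1507) = 351232/1507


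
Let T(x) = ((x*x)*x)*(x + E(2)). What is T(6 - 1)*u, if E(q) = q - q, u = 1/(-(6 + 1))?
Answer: -625/7 ≈ -89.286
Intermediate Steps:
u = -⅐ (u = 1/(-1*7) = 1/(-7) = -⅐ ≈ -0.14286)
E(q) = 0
T(x) = x⁴ (T(x) = ((x*x)*x)*(x + 0) = (x²*x)*x = x³*x = x⁴)
T(6 - 1)*u = (6 - 1)⁴*(-⅐) = 5⁴*(-⅐) = 625*(-⅐) = -625/7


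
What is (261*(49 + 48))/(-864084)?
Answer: -291/9932 ≈ -0.029299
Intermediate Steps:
(261*(49 + 48))/(-864084) = (261*97)*(-1/864084) = 25317*(-1/864084) = -291/9932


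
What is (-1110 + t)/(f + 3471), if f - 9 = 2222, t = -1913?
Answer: -3023/5702 ≈ -0.53016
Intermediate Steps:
f = 2231 (f = 9 + 2222 = 2231)
(-1110 + t)/(f + 3471) = (-1110 - 1913)/(2231 + 3471) = -3023/5702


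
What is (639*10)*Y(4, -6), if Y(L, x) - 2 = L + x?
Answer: 0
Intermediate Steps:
Y(L, x) = 2 + L + x (Y(L, x) = 2 + (L + x) = 2 + L + x)
(639*10)*Y(4, -6) = (639*10)*(2 + 4 - 6) = 6390*0 = 0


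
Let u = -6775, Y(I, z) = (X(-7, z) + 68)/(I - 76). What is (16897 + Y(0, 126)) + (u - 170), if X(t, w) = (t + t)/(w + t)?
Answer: 6428415/646 ≈ 9951.1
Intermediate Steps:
X(t, w) = 2*t/(t + w) (X(t, w) = (2*t)/(t + w) = 2*t/(t + w))
Y(I, z) = (68 - 14/(-7 + z))/(-76 + I) (Y(I, z) = (2*(-7)/(-7 + z) + 68)/(I - 76) = (-14/(-7 + z) + 68)/(-76 + I) = (68 - 14/(-7 + z))/(-76 + I))
(16897 + Y(0, 126)) + (u - 170) = (16897 + 2*(-245 + 34*126)/((-76 + 0)*(-7 + 126))) + (-6775 - 170) = (16897 + 2*(-245 + 4284)/(-76*119)) - 6945 = (16897 + 2*(-1/76)*(1/119)*4039) - 6945 = (16897 - 577/646) - 6945 = 10914885/646 - 6945 = 6428415/646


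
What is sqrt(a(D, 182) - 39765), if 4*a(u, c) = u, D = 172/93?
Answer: I*sqrt(343923486)/93 ≈ 199.41*I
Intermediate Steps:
D = 172/93 (D = 172*(1/93) = 172/93 ≈ 1.8495)
a(u, c) = u/4
sqrt(a(D, 182) - 39765) = sqrt((1/4)*(172/93) - 39765) = sqrt(43/93 - 39765) = sqrt(-3698102/93) = I*sqrt(343923486)/93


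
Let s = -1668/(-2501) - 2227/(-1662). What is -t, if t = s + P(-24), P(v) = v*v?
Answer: -2402579255/4156662 ≈ -578.01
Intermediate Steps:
P(v) = v**2
s = 8341943/4156662 (s = -1668*(-1/2501) - 2227*(-1/1662) = 1668/2501 + 2227/1662 = 8341943/4156662 ≈ 2.0069)
t = 2402579255/4156662 (t = 8341943/4156662 + (-24)**2 = 8341943/4156662 + 576 = 2402579255/4156662 ≈ 578.01)
-t = -1*2402579255/4156662 = -2402579255/4156662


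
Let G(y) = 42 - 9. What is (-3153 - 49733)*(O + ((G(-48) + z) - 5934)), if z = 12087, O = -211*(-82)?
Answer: -1242186368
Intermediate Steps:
G(y) = 33
O = 17302
(-3153 - 49733)*(O + ((G(-48) + z) - 5934)) = (-3153 - 49733)*(17302 + ((33 + 12087) - 5934)) = -52886*(17302 + (12120 - 5934)) = -52886*(17302 + 6186) = -52886*23488 = -1242186368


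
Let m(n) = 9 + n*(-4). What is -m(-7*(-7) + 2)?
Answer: 195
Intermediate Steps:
m(n) = 9 - 4*n
-m(-7*(-7) + 2) = -(9 - 4*(-7*(-7) + 2)) = -(9 - 4*(49 + 2)) = -(9 - 4*51) = -(9 - 204) = -1*(-195) = 195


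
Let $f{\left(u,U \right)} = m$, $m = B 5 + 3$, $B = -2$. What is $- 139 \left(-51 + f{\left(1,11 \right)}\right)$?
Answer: $8062$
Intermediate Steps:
$m = -7$ ($m = \left(-2\right) 5 + 3 = -10 + 3 = -7$)
$f{\left(u,U \right)} = -7$
$- 139 \left(-51 + f{\left(1,11 \right)}\right) = - 139 \left(-51 - 7\right) = \left(-139\right) \left(-58\right) = 8062$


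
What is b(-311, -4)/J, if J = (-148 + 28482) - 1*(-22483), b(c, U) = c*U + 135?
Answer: 1379/50817 ≈ 0.027137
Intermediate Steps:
b(c, U) = 135 + U*c (b(c, U) = U*c + 135 = 135 + U*c)
J = 50817 (J = 28334 + 22483 = 50817)
b(-311, -4)/J = (135 - 4*(-311))/50817 = (135 + 1244)*(1/50817) = 1379*(1/50817) = 1379/50817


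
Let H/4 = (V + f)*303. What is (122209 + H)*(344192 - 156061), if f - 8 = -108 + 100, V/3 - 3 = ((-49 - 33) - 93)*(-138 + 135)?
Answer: 384166700227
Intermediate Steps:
V = 1584 (V = 9 + 3*(((-49 - 33) - 93)*(-138 + 135)) = 9 + 3*((-82 - 93)*(-3)) = 9 + 3*(-175*(-3)) = 9 + 3*525 = 9 + 1575 = 1584)
f = 0 (f = 8 + (-108 + 100) = 8 - 8 = 0)
H = 1919808 (H = 4*((1584 + 0)*303) = 4*(1584*303) = 4*479952 = 1919808)
(122209 + H)*(344192 - 156061) = (122209 + 1919808)*(344192 - 156061) = 2042017*188131 = 384166700227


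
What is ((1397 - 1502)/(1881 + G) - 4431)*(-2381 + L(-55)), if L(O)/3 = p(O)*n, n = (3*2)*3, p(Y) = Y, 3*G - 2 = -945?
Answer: 22288001253/940 ≈ 2.3711e+7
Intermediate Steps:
G = -943/3 (G = ⅔ + (⅓)*(-945) = ⅔ - 315 = -943/3 ≈ -314.33)
n = 18 (n = 6*3 = 18)
L(O) = 54*O (L(O) = 3*(O*18) = 3*(18*O) = 54*O)
((1397 - 1502)/(1881 + G) - 4431)*(-2381 + L(-55)) = ((1397 - 1502)/(1881 - 943/3) - 4431)*(-2381 + 54*(-55)) = (-105/4700/3 - 4431)*(-2381 - 2970) = (-105*3/4700 - 4431)*(-5351) = (-63/940 - 4431)*(-5351) = -4165203/940*(-5351) = 22288001253/940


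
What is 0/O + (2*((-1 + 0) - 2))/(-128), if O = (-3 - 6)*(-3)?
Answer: 3/64 ≈ 0.046875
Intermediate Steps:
O = 27 (O = -9*(-3) = 27)
0/O + (2*((-1 + 0) - 2))/(-128) = 0/27 + (2*((-1 + 0) - 2))/(-128) = 0*(1/27) + (2*(-1 - 2))*(-1/128) = 0 + (2*(-3))*(-1/128) = 0 - 6*(-1/128) = 0 + 3/64 = 3/64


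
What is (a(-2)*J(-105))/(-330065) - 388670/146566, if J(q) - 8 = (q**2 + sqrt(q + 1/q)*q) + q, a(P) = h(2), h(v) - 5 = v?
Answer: -69749038143/24188153395 + 7*I*sqrt(1157730)/330065 ≈ -2.8836 + 0.022819*I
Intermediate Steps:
h(v) = 5 + v
a(P) = 7 (a(P) = 5 + 2 = 7)
J(q) = 8 + q + q**2 + q*sqrt(q + 1/q) (J(q) = 8 + ((q**2 + sqrt(q + 1/q)*q) + q) = 8 + ((q**2 + q*sqrt(q + 1/q)) + q) = 8 + (q + q**2 + q*sqrt(q + 1/q)) = 8 + q + q**2 + q*sqrt(q + 1/q))
(a(-2)*J(-105))/(-330065) - 388670/146566 = (7*(8 - 105 + (-105)**2 - 105*sqrt(-105 + 1/(-105))))/(-330065) - 388670/146566 = (7*(8 - 105 + 11025 - 105*sqrt(-105 - 1/105)))*(-1/330065) - 388670*1/146566 = (7*(8 - 105 + 11025 - I*sqrt(1157730)))*(-1/330065) - 194335/73283 = (7*(10928 - I*sqrt(1157730)))*(-1/330065) - 194335/73283 = (76496 - 7*I*sqrt(1157730))*(-1/330065) - 194335/73283 = (-76496/330065 + 7*I*sqrt(1157730)/330065) - 194335/73283 = -69749038143/24188153395 + 7*I*sqrt(1157730)/330065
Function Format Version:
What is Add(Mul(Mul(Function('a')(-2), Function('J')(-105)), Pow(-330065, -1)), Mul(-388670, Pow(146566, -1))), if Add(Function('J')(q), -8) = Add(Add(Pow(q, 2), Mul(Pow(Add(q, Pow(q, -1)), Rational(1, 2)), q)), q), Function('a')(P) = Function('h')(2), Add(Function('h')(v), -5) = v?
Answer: Add(Rational(-69749038143, 24188153395), Mul(Rational(7, 330065), I, Pow(1157730, Rational(1, 2)))) ≈ Add(-2.8836, Mul(0.022819, I))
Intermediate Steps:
Function('h')(v) = Add(5, v)
Function('a')(P) = 7 (Function('a')(P) = Add(5, 2) = 7)
Function('J')(q) = Add(8, q, Pow(q, 2), Mul(q, Pow(Add(q, Pow(q, -1)), Rational(1, 2)))) (Function('J')(q) = Add(8, Add(Add(Pow(q, 2), Mul(Pow(Add(q, Pow(q, -1)), Rational(1, 2)), q)), q)) = Add(8, Add(Add(Pow(q, 2), Mul(q, Pow(Add(q, Pow(q, -1)), Rational(1, 2)))), q)) = Add(8, Add(q, Pow(q, 2), Mul(q, Pow(Add(q, Pow(q, -1)), Rational(1, 2))))) = Add(8, q, Pow(q, 2), Mul(q, Pow(Add(q, Pow(q, -1)), Rational(1, 2)))))
Add(Mul(Mul(Function('a')(-2), Function('J')(-105)), Pow(-330065, -1)), Mul(-388670, Pow(146566, -1))) = Add(Mul(Mul(7, Add(8, -105, Pow(-105, 2), Mul(-105, Pow(Add(-105, Pow(-105, -1)), Rational(1, 2))))), Pow(-330065, -1)), Mul(-388670, Pow(146566, -1))) = Add(Mul(Mul(7, Add(8, -105, 11025, Mul(-105, Pow(Add(-105, Rational(-1, 105)), Rational(1, 2))))), Rational(-1, 330065)), Mul(-388670, Rational(1, 146566))) = Add(Mul(Mul(7, Add(8, -105, 11025, Mul(-105, Pow(Rational(-11026, 105), Rational(1, 2))))), Rational(-1, 330065)), Rational(-194335, 73283)) = Add(Mul(Mul(7, Add(8, -105, 11025, Mul(-105, Mul(Rational(1, 105), I, Pow(1157730, Rational(1, 2)))))), Rational(-1, 330065)), Rational(-194335, 73283)) = Add(Mul(Mul(7, Add(8, -105, 11025, Mul(-1, I, Pow(1157730, Rational(1, 2))))), Rational(-1, 330065)), Rational(-194335, 73283)) = Add(Mul(Mul(7, Add(10928, Mul(-1, I, Pow(1157730, Rational(1, 2))))), Rational(-1, 330065)), Rational(-194335, 73283)) = Add(Mul(Add(76496, Mul(-7, I, Pow(1157730, Rational(1, 2)))), Rational(-1, 330065)), Rational(-194335, 73283)) = Add(Add(Rational(-76496, 330065), Mul(Rational(7, 330065), I, Pow(1157730, Rational(1, 2)))), Rational(-194335, 73283)) = Add(Rational(-69749038143, 24188153395), Mul(Rational(7, 330065), I, Pow(1157730, Rational(1, 2))))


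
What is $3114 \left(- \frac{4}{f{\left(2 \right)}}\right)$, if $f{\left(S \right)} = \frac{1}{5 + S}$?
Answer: $-87192$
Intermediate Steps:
$3114 \left(- \frac{4}{f{\left(2 \right)}}\right) = 3114 \left(- \frac{4}{\frac{1}{5 + 2}}\right) = 3114 \left(- \frac{4}{\frac{1}{7}}\right) = 3114 \left(- 4 \frac{1}{\frac{1}{7}}\right) = 3114 \left(\left(-4\right) 7\right) = 3114 \left(-28\right) = -87192$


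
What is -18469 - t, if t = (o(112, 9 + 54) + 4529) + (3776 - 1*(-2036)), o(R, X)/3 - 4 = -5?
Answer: -28807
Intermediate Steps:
o(R, X) = -3 (o(R, X) = 12 + 3*(-5) = 12 - 15 = -3)
t = 10338 (t = (-3 + 4529) + (3776 - 1*(-2036)) = 4526 + (3776 + 2036) = 4526 + 5812 = 10338)
-18469 - t = -18469 - 1*10338 = -18469 - 10338 = -28807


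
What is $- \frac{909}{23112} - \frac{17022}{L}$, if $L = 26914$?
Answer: $- \frac{23215405}{34557576} \approx -0.67179$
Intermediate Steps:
$- \frac{909}{23112} - \frac{17022}{L} = - \frac{909}{23112} - \frac{17022}{26914} = \left(-909\right) \frac{1}{23112} - \frac{8511}{13457} = - \frac{101}{2568} - \frac{8511}{13457} = - \frac{23215405}{34557576}$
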